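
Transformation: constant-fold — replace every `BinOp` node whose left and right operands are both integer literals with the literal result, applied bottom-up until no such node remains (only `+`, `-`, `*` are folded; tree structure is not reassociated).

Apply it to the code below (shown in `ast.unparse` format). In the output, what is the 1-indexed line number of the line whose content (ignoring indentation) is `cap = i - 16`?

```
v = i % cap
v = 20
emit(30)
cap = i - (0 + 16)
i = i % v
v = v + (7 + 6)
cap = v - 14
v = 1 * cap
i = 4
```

Transformed code:
v = i % cap
v = 20
emit(30)
cap = i - 16
i = i % v
v = v + 13
cap = v - 14
v = 1 * cap
i = 4

4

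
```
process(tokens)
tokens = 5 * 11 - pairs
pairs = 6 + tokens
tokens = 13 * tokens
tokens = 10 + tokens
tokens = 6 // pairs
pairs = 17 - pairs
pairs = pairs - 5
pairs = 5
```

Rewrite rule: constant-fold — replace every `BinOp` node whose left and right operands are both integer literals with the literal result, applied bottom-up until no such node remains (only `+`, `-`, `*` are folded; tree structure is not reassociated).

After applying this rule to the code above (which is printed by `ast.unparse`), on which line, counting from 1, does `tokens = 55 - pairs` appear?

Transformed code:
process(tokens)
tokens = 55 - pairs
pairs = 6 + tokens
tokens = 13 * tokens
tokens = 10 + tokens
tokens = 6 // pairs
pairs = 17 - pairs
pairs = pairs - 5
pairs = 5

2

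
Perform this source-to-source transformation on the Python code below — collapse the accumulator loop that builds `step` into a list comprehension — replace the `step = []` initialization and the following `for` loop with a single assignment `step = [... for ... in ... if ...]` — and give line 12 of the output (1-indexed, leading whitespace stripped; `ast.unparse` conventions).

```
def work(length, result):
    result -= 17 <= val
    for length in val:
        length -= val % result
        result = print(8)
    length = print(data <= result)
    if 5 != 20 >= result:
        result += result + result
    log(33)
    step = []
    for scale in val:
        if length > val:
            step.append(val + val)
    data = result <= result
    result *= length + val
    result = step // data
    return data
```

Transformed code:
def work(length, result):
    result -= 17 <= val
    for length in val:
        length -= val % result
        result = print(8)
    length = print(data <= result)
    if 5 != 20 >= result:
        result += result + result
    log(33)
    step = [val + val for scale in val if length > val]
    data = result <= result
    result *= length + val
    result = step // data
    return data

result *= length + val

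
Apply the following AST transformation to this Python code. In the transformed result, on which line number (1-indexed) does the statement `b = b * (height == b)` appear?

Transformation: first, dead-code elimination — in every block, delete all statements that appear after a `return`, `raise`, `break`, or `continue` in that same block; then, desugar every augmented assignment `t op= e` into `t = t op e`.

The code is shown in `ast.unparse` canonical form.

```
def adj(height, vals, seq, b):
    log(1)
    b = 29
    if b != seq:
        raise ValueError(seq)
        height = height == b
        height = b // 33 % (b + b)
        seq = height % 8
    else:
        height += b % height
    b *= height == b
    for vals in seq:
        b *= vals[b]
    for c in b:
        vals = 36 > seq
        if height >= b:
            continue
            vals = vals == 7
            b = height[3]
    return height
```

Transformed code:
def adj(height, vals, seq, b):
    log(1)
    b = 29
    if b != seq:
        raise ValueError(seq)
    else:
        height = height + b % height
    b = b * (height == b)
    for vals in seq:
        b = b * vals[b]
    for c in b:
        vals = 36 > seq
        if height >= b:
            continue
    return height

8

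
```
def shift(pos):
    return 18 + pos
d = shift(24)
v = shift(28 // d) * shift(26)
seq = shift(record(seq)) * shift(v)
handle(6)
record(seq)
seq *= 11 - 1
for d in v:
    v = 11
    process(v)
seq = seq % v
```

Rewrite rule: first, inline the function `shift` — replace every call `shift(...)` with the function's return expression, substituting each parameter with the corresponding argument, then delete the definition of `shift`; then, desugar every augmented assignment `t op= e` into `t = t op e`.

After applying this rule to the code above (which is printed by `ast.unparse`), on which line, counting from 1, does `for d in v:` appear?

Transformed code:
d = 18 + 24
v = (18 + 28 // d) * (18 + 26)
seq = (18 + record(seq)) * (18 + v)
handle(6)
record(seq)
seq = seq * (11 - 1)
for d in v:
    v = 11
    process(v)
seq = seq % v

7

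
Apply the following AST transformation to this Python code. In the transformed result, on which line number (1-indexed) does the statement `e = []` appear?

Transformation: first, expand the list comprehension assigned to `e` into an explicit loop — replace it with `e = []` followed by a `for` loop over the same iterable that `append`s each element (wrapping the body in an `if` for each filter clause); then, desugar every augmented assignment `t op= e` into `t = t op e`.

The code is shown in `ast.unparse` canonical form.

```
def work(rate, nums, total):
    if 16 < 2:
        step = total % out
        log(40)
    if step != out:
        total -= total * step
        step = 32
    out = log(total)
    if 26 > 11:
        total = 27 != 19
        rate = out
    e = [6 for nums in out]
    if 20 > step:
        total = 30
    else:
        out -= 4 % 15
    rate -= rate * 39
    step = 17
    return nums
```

Transformed code:
def work(rate, nums, total):
    if 16 < 2:
        step = total % out
        log(40)
    if step != out:
        total = total - total * step
        step = 32
    out = log(total)
    if 26 > 11:
        total = 27 != 19
        rate = out
    e = []
    for nums in out:
        e.append(6)
    if 20 > step:
        total = 30
    else:
        out = out - 4 % 15
    rate = rate - rate * 39
    step = 17
    return nums

12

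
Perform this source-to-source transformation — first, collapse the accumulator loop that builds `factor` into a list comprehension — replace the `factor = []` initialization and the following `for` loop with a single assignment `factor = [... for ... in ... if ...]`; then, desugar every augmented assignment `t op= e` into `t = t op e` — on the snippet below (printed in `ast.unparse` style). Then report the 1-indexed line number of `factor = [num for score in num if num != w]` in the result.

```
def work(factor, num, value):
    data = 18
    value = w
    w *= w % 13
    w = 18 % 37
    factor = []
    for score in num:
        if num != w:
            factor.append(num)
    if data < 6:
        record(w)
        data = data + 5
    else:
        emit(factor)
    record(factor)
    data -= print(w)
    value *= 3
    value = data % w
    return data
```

Transformed code:
def work(factor, num, value):
    data = 18
    value = w
    w = w * (w % 13)
    w = 18 % 37
    factor = [num for score in num if num != w]
    if data < 6:
        record(w)
        data = data + 5
    else:
        emit(factor)
    record(factor)
    data = data - print(w)
    value = value * 3
    value = data % w
    return data

6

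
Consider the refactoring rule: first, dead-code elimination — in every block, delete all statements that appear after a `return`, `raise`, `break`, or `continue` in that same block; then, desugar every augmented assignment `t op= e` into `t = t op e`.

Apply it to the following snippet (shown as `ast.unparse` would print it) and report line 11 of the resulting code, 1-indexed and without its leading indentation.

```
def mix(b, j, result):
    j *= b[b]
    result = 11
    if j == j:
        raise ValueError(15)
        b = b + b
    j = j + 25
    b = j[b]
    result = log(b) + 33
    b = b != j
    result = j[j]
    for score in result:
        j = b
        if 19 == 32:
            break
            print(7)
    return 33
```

for score in result:

Transformed code:
def mix(b, j, result):
    j = j * b[b]
    result = 11
    if j == j:
        raise ValueError(15)
    j = j + 25
    b = j[b]
    result = log(b) + 33
    b = b != j
    result = j[j]
    for score in result:
        j = b
        if 19 == 32:
            break
    return 33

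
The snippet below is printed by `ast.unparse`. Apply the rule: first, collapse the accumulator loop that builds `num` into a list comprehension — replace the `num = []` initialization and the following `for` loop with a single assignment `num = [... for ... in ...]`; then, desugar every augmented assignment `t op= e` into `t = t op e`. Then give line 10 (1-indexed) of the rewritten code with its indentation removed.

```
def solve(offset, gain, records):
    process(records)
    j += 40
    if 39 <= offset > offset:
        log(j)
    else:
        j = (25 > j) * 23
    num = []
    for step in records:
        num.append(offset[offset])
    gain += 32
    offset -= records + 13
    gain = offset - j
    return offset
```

Transformed code:
def solve(offset, gain, records):
    process(records)
    j = j + 40
    if 39 <= offset > offset:
        log(j)
    else:
        j = (25 > j) * 23
    num = [offset[offset] for step in records]
    gain = gain + 32
    offset = offset - (records + 13)
    gain = offset - j
    return offset

offset = offset - (records + 13)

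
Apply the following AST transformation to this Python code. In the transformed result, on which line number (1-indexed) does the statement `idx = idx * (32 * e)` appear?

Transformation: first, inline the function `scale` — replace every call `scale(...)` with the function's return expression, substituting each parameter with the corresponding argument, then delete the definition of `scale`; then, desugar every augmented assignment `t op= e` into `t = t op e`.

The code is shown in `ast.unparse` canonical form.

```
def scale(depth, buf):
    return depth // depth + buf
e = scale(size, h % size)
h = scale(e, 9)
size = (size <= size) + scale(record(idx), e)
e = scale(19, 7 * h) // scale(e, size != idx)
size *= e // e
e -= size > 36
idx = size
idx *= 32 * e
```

Transformed code:
e = size // size + h % size
h = e // e + 9
size = (size <= size) + (record(idx) // record(idx) + e)
e = (19 // 19 + 7 * h) // (e // e + (size != idx))
size = size * (e // e)
e = e - (size > 36)
idx = size
idx = idx * (32 * e)

8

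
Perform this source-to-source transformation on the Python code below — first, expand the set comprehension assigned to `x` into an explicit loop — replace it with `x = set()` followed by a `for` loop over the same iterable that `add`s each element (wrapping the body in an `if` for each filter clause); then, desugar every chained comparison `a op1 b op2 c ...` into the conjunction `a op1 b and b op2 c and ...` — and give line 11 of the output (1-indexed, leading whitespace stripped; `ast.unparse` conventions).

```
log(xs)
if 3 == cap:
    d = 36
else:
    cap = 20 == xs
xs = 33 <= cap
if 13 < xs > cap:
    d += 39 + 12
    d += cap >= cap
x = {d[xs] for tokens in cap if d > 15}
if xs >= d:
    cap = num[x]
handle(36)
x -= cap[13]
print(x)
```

for tokens in cap:

Transformed code:
log(xs)
if 3 == cap:
    d = 36
else:
    cap = 20 == xs
xs = 33 <= cap
if 13 < xs and xs > cap:
    d += 39 + 12
    d += cap >= cap
x = set()
for tokens in cap:
    if d > 15:
        x.add(d[xs])
if xs >= d:
    cap = num[x]
handle(36)
x -= cap[13]
print(x)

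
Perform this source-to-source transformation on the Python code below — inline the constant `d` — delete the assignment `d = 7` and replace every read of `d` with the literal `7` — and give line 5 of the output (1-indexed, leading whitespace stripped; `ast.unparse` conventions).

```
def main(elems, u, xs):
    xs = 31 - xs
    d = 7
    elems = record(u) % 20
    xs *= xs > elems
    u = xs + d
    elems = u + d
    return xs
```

Transformed code:
def main(elems, u, xs):
    xs = 31 - xs
    elems = record(u) % 20
    xs *= xs > elems
    u = xs + 7
    elems = u + 7
    return xs

u = xs + 7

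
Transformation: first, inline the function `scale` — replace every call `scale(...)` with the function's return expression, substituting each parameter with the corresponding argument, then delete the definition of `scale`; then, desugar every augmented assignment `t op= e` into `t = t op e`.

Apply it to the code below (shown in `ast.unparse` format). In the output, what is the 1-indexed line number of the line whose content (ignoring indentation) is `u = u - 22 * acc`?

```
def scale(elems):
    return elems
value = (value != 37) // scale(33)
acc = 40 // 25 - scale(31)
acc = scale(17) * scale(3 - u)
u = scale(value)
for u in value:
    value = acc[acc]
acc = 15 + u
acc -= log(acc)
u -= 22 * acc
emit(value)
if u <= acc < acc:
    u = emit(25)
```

9

Transformed code:
value = (value != 37) // 33
acc = 40 // 25 - 31
acc = 17 * (3 - u)
u = value
for u in value:
    value = acc[acc]
acc = 15 + u
acc = acc - log(acc)
u = u - 22 * acc
emit(value)
if u <= acc < acc:
    u = emit(25)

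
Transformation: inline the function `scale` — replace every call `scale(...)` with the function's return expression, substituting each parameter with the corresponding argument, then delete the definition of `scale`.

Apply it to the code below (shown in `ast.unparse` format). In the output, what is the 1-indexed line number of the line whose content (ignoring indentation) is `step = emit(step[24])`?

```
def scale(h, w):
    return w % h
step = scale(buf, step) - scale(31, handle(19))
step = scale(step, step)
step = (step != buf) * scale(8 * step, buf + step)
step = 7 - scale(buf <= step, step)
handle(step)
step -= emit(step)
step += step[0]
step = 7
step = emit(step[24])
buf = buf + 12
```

9

Transformed code:
step = step % buf - handle(19) % 31
step = step % step
step = (step != buf) * ((buf + step) % (8 * step))
step = 7 - step % (buf <= step)
handle(step)
step -= emit(step)
step += step[0]
step = 7
step = emit(step[24])
buf = buf + 12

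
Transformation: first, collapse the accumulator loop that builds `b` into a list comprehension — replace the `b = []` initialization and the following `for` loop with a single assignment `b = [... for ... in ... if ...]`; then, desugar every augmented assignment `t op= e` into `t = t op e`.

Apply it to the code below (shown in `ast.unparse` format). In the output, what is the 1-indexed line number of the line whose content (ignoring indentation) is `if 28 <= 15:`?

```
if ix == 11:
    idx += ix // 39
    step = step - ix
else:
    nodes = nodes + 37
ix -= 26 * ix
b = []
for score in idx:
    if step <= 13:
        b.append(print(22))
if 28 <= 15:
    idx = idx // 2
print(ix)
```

8

Transformed code:
if ix == 11:
    idx = idx + ix // 39
    step = step - ix
else:
    nodes = nodes + 37
ix = ix - 26 * ix
b = [print(22) for score in idx if step <= 13]
if 28 <= 15:
    idx = idx // 2
print(ix)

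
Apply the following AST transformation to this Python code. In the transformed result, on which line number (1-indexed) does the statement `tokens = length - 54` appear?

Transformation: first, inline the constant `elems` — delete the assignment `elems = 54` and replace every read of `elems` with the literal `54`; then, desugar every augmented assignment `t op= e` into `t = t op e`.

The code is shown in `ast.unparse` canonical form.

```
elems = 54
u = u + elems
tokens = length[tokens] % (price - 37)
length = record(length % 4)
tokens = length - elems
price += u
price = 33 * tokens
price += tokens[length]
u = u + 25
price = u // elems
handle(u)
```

4

Transformed code:
u = u + 54
tokens = length[tokens] % (price - 37)
length = record(length % 4)
tokens = length - 54
price = price + u
price = 33 * tokens
price = price + tokens[length]
u = u + 25
price = u // 54
handle(u)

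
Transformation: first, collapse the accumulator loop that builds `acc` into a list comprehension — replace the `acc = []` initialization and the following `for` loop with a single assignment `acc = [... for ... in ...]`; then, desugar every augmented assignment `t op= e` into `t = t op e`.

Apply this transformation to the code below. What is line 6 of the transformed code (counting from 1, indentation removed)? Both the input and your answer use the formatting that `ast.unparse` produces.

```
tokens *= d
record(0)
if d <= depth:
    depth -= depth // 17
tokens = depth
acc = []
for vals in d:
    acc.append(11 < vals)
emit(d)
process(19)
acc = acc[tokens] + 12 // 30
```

Transformed code:
tokens = tokens * d
record(0)
if d <= depth:
    depth = depth - depth // 17
tokens = depth
acc = [11 < vals for vals in d]
emit(d)
process(19)
acc = acc[tokens] + 12 // 30

acc = [11 < vals for vals in d]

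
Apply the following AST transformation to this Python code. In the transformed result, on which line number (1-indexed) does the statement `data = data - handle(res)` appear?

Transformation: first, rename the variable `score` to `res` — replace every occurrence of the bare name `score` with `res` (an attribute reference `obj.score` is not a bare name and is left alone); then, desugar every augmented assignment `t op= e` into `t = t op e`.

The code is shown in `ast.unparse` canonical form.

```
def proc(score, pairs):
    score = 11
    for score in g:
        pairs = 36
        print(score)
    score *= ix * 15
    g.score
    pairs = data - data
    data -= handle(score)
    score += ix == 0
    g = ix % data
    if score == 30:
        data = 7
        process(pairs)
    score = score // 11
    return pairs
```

9

Transformed code:
def proc(res, pairs):
    res = 11
    for res in g:
        pairs = 36
        print(res)
    res = res * (ix * 15)
    g.score
    pairs = data - data
    data = data - handle(res)
    res = res + (ix == 0)
    g = ix % data
    if res == 30:
        data = 7
        process(pairs)
    res = res // 11
    return pairs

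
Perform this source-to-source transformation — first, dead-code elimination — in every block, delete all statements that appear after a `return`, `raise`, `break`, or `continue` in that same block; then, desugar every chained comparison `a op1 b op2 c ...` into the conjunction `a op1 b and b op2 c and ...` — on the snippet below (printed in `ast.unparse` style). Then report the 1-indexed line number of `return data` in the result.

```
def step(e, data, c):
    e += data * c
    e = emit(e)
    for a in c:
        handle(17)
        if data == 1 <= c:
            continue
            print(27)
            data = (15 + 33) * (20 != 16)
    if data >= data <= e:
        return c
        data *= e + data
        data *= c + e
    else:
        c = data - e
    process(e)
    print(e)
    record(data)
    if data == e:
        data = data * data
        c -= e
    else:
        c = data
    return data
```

Transformed code:
def step(e, data, c):
    e += data * c
    e = emit(e)
    for a in c:
        handle(17)
        if data == 1 and 1 <= c:
            continue
    if data >= data and data <= e:
        return c
    else:
        c = data - e
    process(e)
    print(e)
    record(data)
    if data == e:
        data = data * data
        c -= e
    else:
        c = data
    return data

20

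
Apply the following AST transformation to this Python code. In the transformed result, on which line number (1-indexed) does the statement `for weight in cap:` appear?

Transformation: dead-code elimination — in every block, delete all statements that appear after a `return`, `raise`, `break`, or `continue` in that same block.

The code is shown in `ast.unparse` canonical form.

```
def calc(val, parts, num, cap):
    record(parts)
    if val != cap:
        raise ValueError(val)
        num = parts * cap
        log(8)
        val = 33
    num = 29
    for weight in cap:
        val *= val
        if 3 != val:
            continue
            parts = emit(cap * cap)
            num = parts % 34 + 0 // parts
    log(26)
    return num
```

Transformed code:
def calc(val, parts, num, cap):
    record(parts)
    if val != cap:
        raise ValueError(val)
    num = 29
    for weight in cap:
        val *= val
        if 3 != val:
            continue
    log(26)
    return num

6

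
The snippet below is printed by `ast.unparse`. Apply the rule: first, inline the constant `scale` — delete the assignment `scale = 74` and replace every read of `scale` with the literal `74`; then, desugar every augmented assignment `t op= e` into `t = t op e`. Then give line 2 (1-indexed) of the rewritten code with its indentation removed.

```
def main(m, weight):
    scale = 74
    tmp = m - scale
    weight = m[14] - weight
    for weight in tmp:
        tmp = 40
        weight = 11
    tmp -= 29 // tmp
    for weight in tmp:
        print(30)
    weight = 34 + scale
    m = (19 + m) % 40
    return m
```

tmp = m - 74

Transformed code:
def main(m, weight):
    tmp = m - 74
    weight = m[14] - weight
    for weight in tmp:
        tmp = 40
        weight = 11
    tmp = tmp - 29 // tmp
    for weight in tmp:
        print(30)
    weight = 34 + 74
    m = (19 + m) % 40
    return m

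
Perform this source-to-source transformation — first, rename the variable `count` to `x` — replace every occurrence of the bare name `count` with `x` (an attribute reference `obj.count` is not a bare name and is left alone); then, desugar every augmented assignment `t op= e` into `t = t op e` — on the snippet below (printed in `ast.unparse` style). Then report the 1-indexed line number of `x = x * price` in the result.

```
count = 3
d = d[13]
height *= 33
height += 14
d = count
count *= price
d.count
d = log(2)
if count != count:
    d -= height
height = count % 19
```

Transformed code:
x = 3
d = d[13]
height = height * 33
height = height + 14
d = x
x = x * price
d.count
d = log(2)
if x != x:
    d = d - height
height = x % 19

6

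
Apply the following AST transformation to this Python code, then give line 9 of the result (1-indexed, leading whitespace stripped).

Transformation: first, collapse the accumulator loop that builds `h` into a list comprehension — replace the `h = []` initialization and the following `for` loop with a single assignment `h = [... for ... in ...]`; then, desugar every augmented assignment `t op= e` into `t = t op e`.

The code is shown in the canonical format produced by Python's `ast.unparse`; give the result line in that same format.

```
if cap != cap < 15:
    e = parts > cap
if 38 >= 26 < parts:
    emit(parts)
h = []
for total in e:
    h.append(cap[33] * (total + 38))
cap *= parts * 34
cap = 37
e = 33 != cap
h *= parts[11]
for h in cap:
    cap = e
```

Transformed code:
if cap != cap < 15:
    e = parts > cap
if 38 >= 26 < parts:
    emit(parts)
h = [cap[33] * (total + 38) for total in e]
cap = cap * (parts * 34)
cap = 37
e = 33 != cap
h = h * parts[11]
for h in cap:
    cap = e

h = h * parts[11]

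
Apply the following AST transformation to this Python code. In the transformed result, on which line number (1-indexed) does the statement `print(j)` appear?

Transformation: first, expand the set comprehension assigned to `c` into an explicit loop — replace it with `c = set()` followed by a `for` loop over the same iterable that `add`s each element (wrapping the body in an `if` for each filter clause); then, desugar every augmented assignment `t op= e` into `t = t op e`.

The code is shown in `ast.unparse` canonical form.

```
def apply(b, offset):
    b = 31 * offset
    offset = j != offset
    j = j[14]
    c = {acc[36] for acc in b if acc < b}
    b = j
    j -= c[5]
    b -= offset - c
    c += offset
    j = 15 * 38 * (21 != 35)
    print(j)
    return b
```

Transformed code:
def apply(b, offset):
    b = 31 * offset
    offset = j != offset
    j = j[14]
    c = set()
    for acc in b:
        if acc < b:
            c.add(acc[36])
    b = j
    j = j - c[5]
    b = b - (offset - c)
    c = c + offset
    j = 15 * 38 * (21 != 35)
    print(j)
    return b

14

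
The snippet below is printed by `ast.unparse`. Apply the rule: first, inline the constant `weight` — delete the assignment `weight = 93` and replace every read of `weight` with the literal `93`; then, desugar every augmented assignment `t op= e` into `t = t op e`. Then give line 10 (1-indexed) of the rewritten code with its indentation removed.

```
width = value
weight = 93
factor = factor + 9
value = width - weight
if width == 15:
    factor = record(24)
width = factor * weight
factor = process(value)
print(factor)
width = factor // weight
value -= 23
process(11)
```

value = value - 23

Transformed code:
width = value
factor = factor + 9
value = width - 93
if width == 15:
    factor = record(24)
width = factor * 93
factor = process(value)
print(factor)
width = factor // 93
value = value - 23
process(11)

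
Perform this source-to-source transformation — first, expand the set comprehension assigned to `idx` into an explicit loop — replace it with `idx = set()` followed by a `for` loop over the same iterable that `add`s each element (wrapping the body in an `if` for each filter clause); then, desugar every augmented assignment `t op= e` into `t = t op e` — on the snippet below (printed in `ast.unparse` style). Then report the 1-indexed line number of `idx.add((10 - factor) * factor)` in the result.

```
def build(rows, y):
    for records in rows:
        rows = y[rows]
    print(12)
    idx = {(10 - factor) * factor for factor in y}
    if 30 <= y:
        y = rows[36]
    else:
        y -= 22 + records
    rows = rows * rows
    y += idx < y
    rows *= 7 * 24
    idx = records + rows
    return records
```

7

Transformed code:
def build(rows, y):
    for records in rows:
        rows = y[rows]
    print(12)
    idx = set()
    for factor in y:
        idx.add((10 - factor) * factor)
    if 30 <= y:
        y = rows[36]
    else:
        y = y - (22 + records)
    rows = rows * rows
    y = y + (idx < y)
    rows = rows * (7 * 24)
    idx = records + rows
    return records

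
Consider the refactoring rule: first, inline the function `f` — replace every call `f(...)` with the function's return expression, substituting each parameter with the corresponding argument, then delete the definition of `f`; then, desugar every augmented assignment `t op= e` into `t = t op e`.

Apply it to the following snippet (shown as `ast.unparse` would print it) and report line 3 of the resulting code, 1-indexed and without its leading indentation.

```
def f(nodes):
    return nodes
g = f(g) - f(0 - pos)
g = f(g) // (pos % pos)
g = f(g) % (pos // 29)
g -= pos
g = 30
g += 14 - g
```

g = g % (pos // 29)

Transformed code:
g = g - (0 - pos)
g = g // (pos % pos)
g = g % (pos // 29)
g = g - pos
g = 30
g = g + (14 - g)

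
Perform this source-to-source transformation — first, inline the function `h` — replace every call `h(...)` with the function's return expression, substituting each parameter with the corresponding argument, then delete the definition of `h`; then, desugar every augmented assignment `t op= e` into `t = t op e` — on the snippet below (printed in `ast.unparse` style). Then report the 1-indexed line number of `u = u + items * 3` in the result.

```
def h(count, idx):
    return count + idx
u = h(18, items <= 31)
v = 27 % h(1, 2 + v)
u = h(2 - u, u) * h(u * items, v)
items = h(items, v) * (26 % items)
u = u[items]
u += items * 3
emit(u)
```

Transformed code:
u = 18 + (items <= 31)
v = 27 % (1 + (2 + v))
u = (2 - u + u) * (u * items + v)
items = (items + v) * (26 % items)
u = u[items]
u = u + items * 3
emit(u)

6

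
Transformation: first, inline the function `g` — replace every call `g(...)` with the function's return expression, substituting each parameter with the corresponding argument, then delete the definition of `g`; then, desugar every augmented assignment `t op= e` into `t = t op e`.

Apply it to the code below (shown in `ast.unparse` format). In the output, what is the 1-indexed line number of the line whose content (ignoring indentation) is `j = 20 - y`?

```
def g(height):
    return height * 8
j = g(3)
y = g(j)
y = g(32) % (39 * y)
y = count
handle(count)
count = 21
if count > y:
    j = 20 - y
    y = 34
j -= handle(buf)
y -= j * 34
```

8

Transformed code:
j = 3 * 8
y = j * 8
y = 32 * 8 % (39 * y)
y = count
handle(count)
count = 21
if count > y:
    j = 20 - y
    y = 34
j = j - handle(buf)
y = y - j * 34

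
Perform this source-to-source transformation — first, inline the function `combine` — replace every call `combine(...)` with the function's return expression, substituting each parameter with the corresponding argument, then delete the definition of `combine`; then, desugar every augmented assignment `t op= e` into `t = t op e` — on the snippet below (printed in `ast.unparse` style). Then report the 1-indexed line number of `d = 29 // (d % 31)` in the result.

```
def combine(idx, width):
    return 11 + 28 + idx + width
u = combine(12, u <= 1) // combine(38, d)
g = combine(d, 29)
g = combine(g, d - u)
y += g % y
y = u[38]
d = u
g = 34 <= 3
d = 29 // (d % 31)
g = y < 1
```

8

Transformed code:
u = (11 + 28 + 12 + (u <= 1)) // (11 + 28 + 38 + d)
g = 11 + 28 + d + 29
g = 11 + 28 + g + (d - u)
y = y + g % y
y = u[38]
d = u
g = 34 <= 3
d = 29 // (d % 31)
g = y < 1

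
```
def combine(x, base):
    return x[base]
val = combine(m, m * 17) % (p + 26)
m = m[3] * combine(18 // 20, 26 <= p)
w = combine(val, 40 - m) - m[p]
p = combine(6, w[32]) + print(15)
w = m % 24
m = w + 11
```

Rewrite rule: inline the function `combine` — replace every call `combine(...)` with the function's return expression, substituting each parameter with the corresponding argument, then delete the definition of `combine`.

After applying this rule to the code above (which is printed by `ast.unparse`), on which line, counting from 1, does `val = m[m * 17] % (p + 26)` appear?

Transformed code:
val = m[m * 17] % (p + 26)
m = m[3] * (18 // 20)[26 <= p]
w = val[40 - m] - m[p]
p = 6[w[32]] + print(15)
w = m % 24
m = w + 11

1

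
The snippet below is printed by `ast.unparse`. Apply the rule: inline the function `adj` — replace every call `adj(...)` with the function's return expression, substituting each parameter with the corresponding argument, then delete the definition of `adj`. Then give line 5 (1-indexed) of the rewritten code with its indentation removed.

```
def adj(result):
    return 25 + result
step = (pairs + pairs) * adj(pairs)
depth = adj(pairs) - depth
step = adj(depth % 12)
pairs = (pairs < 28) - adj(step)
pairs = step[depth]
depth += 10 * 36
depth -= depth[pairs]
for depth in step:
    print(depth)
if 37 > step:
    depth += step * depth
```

pairs = step[depth]

Transformed code:
step = (pairs + pairs) * (25 + pairs)
depth = 25 + pairs - depth
step = 25 + depth % 12
pairs = (pairs < 28) - (25 + step)
pairs = step[depth]
depth += 10 * 36
depth -= depth[pairs]
for depth in step:
    print(depth)
if 37 > step:
    depth += step * depth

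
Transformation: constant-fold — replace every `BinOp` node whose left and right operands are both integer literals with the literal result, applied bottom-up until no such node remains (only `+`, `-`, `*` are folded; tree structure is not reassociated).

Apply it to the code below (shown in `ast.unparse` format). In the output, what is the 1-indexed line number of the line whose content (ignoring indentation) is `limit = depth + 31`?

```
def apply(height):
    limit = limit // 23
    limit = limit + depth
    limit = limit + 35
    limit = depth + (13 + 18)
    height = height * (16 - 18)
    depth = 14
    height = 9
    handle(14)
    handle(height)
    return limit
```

Transformed code:
def apply(height):
    limit = limit // 23
    limit = limit + depth
    limit = limit + 35
    limit = depth + 31
    height = height * -2
    depth = 14
    height = 9
    handle(14)
    handle(height)
    return limit

5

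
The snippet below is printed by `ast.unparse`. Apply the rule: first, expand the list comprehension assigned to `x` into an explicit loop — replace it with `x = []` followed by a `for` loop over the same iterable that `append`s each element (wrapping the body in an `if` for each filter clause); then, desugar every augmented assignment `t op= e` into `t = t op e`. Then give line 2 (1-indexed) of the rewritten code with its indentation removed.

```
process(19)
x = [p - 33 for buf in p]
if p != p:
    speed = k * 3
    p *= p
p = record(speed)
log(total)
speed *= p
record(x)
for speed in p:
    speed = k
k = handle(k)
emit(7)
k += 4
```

Transformed code:
process(19)
x = []
for buf in p:
    x.append(p - 33)
if p != p:
    speed = k * 3
    p = p * p
p = record(speed)
log(total)
speed = speed * p
record(x)
for speed in p:
    speed = k
k = handle(k)
emit(7)
k = k + 4

x = []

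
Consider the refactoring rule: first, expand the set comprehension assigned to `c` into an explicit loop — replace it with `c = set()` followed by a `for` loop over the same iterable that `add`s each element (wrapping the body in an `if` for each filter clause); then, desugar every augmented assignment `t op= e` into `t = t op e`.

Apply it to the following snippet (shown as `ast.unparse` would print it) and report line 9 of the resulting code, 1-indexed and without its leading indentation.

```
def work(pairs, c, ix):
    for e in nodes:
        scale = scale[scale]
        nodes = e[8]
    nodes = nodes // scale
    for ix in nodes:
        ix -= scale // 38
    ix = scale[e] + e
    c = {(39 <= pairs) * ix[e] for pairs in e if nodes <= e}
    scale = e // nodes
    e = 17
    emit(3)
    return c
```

c = set()

Transformed code:
def work(pairs, c, ix):
    for e in nodes:
        scale = scale[scale]
        nodes = e[8]
    nodes = nodes // scale
    for ix in nodes:
        ix = ix - scale // 38
    ix = scale[e] + e
    c = set()
    for pairs in e:
        if nodes <= e:
            c.add((39 <= pairs) * ix[e])
    scale = e // nodes
    e = 17
    emit(3)
    return c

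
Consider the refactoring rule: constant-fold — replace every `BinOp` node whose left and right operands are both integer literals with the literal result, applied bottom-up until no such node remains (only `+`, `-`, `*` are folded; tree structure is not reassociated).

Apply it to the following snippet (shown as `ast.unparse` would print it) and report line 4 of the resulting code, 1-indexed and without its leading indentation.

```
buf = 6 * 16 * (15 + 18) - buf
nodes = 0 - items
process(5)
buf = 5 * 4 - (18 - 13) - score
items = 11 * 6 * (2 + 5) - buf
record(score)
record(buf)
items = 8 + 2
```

buf = 15 - score

Transformed code:
buf = 3168 - buf
nodes = 0 - items
process(5)
buf = 15 - score
items = 462 - buf
record(score)
record(buf)
items = 10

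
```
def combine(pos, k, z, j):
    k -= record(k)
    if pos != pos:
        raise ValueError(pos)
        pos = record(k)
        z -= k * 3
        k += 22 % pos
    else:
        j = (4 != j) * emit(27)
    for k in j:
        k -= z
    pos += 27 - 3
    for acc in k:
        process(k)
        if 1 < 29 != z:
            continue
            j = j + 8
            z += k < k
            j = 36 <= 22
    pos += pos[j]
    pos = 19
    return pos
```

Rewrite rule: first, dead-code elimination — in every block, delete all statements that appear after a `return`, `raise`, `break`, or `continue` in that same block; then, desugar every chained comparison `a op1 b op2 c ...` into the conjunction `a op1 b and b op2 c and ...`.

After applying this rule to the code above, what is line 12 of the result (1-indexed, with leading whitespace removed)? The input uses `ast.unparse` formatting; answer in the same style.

if 1 < 29 and 29 != z:

Transformed code:
def combine(pos, k, z, j):
    k -= record(k)
    if pos != pos:
        raise ValueError(pos)
    else:
        j = (4 != j) * emit(27)
    for k in j:
        k -= z
    pos += 27 - 3
    for acc in k:
        process(k)
        if 1 < 29 and 29 != z:
            continue
    pos += pos[j]
    pos = 19
    return pos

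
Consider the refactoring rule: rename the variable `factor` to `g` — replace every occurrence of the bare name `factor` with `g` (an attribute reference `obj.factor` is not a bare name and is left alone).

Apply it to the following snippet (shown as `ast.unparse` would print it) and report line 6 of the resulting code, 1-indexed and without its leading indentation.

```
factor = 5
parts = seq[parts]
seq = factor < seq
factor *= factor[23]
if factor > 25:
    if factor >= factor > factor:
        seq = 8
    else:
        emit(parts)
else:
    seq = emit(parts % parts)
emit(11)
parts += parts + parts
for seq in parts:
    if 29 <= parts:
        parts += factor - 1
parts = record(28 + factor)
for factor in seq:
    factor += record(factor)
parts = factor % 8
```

if g >= g > g:

Transformed code:
g = 5
parts = seq[parts]
seq = g < seq
g *= g[23]
if g > 25:
    if g >= g > g:
        seq = 8
    else:
        emit(parts)
else:
    seq = emit(parts % parts)
emit(11)
parts += parts + parts
for seq in parts:
    if 29 <= parts:
        parts += g - 1
parts = record(28 + g)
for g in seq:
    g += record(g)
parts = g % 8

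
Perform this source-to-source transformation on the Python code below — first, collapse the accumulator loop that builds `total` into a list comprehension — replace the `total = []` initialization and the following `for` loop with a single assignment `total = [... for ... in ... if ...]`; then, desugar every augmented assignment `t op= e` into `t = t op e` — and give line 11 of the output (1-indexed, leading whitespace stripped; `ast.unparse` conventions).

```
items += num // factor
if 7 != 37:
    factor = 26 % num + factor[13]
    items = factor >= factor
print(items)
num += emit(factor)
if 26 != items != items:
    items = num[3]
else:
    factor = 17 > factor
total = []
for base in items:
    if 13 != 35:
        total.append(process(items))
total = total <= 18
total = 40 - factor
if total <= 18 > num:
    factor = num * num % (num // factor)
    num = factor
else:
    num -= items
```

Transformed code:
items = items + num // factor
if 7 != 37:
    factor = 26 % num + factor[13]
    items = factor >= factor
print(items)
num = num + emit(factor)
if 26 != items != items:
    items = num[3]
else:
    factor = 17 > factor
total = [process(items) for base in items if 13 != 35]
total = total <= 18
total = 40 - factor
if total <= 18 > num:
    factor = num * num % (num // factor)
    num = factor
else:
    num = num - items

total = [process(items) for base in items if 13 != 35]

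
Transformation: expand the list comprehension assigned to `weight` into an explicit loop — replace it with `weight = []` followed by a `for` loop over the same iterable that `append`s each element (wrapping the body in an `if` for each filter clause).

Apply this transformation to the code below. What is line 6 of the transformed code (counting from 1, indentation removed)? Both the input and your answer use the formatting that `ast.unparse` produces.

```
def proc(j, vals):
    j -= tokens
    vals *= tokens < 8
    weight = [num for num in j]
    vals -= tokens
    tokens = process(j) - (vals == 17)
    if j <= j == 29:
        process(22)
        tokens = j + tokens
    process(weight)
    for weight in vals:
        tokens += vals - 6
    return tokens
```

Transformed code:
def proc(j, vals):
    j -= tokens
    vals *= tokens < 8
    weight = []
    for num in j:
        weight.append(num)
    vals -= tokens
    tokens = process(j) - (vals == 17)
    if j <= j == 29:
        process(22)
        tokens = j + tokens
    process(weight)
    for weight in vals:
        tokens += vals - 6
    return tokens

weight.append(num)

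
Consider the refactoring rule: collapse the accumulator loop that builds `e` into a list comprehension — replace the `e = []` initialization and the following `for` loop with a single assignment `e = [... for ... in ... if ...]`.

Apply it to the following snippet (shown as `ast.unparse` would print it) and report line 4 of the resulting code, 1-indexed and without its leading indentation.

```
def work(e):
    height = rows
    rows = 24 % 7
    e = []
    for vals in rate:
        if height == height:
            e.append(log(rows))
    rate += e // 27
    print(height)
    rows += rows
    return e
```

Transformed code:
def work(e):
    height = rows
    rows = 24 % 7
    e = [log(rows) for vals in rate if height == height]
    rate += e // 27
    print(height)
    rows += rows
    return e

e = [log(rows) for vals in rate if height == height]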